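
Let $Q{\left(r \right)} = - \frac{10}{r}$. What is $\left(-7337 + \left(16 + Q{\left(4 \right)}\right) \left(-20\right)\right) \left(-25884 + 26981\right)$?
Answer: $-8344879$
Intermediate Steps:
$\left(-7337 + \left(16 + Q{\left(4 \right)}\right) \left(-20\right)\right) \left(-25884 + 26981\right) = \left(-7337 + \left(16 - \frac{10}{4}\right) \left(-20\right)\right) \left(-25884 + 26981\right) = \left(-7337 + \left(16 - \frac{5}{2}\right) \left(-20\right)\right) 1097 = \left(-7337 + \frac{27}{2} \left(-20\right)\right) 1097 = \left(-7337 - 270\right) 1097 = \left(-7607\right) 1097 = -8344879$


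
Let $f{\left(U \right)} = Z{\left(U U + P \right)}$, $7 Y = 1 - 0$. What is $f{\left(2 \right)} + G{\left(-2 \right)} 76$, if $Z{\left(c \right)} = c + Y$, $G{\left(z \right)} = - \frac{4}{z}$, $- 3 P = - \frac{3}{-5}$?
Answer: $\frac{5458}{35} \approx 155.94$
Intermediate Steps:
$Y = \frac{1}{7}$ ($Y = \frac{1 - 0}{7} = \frac{1 + 0}{7} = \frac{1}{7} \cdot 1 = \frac{1}{7} \approx 0.14286$)
$P = - \frac{1}{5}$ ($P = - \frac{\left(-3\right) \frac{1}{-5}}{3} = - \frac{\left(-3\right) \left(- \frac{1}{5}\right)}{3} = \left(- \frac{1}{3}\right) \frac{3}{5} = - \frac{1}{5} \approx -0.2$)
$Z{\left(c \right)} = \frac{1}{7} + c$ ($Z{\left(c \right)} = c + \frac{1}{7} = \frac{1}{7} + c$)
$f{\left(U \right)} = - \frac{2}{35} + U^{2}$ ($f{\left(U \right)} = \frac{1}{7} + \left(U U - \frac{1}{5}\right) = \frac{1}{7} + \left(U^{2} - \frac{1}{5}\right) = \frac{1}{7} + \left(- \frac{1}{5} + U^{2}\right) = - \frac{2}{35} + U^{2}$)
$f{\left(2 \right)} + G{\left(-2 \right)} 76 = \left(- \frac{2}{35} + 2^{2}\right) + - \frac{4}{-2} \cdot 76 = \left(- \frac{2}{35} + 4\right) + \left(-4\right) \left(- \frac{1}{2}\right) 76 = \frac{138}{35} + 2 \cdot 76 = \frac{138}{35} + 152 = \frac{5458}{35}$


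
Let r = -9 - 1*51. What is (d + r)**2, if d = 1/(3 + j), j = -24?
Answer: 1590121/441 ≈ 3605.7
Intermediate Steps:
r = -60 (r = -9 - 51 = -60)
d = -1/21 (d = 1/(3 - 24) = 1/(-21) = -1/21 ≈ -0.047619)
(d + r)**2 = (-1/21 - 60)**2 = (-1261/21)**2 = 1590121/441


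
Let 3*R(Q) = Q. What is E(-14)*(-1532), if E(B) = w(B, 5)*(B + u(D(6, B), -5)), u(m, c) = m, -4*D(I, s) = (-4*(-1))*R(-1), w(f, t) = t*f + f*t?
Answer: -8793680/3 ≈ -2.9312e+6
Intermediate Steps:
R(Q) = Q/3
w(f, t) = 2*f*t (w(f, t) = f*t + f*t = 2*f*t)
D(I, s) = 1/3 (D(I, s) = -(-4*(-1))*(1/3)*(-1)/4 = -(-1)/3 = -1/4*(-4/3) = 1/3)
E(B) = 10*B*(1/3 + B) (E(B) = (2*B*5)*(B + 1/3) = (10*B)*(1/3 + B) = 10*B*(1/3 + B))
E(-14)*(-1532) = ((10/3)*(-14)*(1 + 3*(-14)))*(-1532) = ((10/3)*(-14)*(1 - 42))*(-1532) = ((10/3)*(-14)*(-41))*(-1532) = (5740/3)*(-1532) = -8793680/3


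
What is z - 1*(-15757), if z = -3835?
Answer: 11922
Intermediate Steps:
z - 1*(-15757) = -3835 - 1*(-15757) = -3835 + 15757 = 11922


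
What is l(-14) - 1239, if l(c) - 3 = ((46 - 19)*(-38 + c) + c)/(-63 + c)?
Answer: -93754/77 ≈ -1217.6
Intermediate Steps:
l(c) = 3 + (-1026 + 28*c)/(-63 + c) (l(c) = 3 + ((46 - 19)*(-38 + c) + c)/(-63 + c) = 3 + (27*(-38 + c) + c)/(-63 + c) = 3 + ((-1026 + 27*c) + c)/(-63 + c) = 3 + (-1026 + 28*c)/(-63 + c))
l(-14) - 1239 = (-1215 + 31*(-14))/(-63 - 14) - 1239 = (-1215 - 434)/(-77) - 1239 = -1/77*(-1649) - 1239 = 1649/77 - 1239 = -93754/77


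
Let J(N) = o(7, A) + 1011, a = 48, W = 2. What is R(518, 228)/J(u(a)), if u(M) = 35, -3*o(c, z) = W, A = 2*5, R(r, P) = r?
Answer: 222/433 ≈ 0.51270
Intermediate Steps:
A = 10
o(c, z) = -⅔ (o(c, z) = -⅓*2 = -⅔)
J(N) = 3031/3 (J(N) = -⅔ + 1011 = 3031/3)
R(518, 228)/J(u(a)) = 518/(3031/3) = 518*(3/3031) = 222/433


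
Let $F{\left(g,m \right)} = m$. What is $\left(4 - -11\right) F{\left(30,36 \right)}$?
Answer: $540$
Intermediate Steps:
$\left(4 - -11\right) F{\left(30,36 \right)} = \left(4 - -11\right) 36 = \left(4 + 11\right) 36 = 15 \cdot 36 = 540$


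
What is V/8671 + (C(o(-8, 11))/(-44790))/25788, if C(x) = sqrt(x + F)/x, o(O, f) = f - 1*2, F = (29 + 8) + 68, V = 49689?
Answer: 49689/8671 - sqrt(114)/10395400680 ≈ 5.7305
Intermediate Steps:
F = 105 (F = 37 + 68 = 105)
o(O, f) = -2 + f (o(O, f) = f - 2 = -2 + f)
C(x) = sqrt(105 + x)/x (C(x) = sqrt(x + 105)/x = sqrt(105 + x)/x)
V/8671 + (C(o(-8, 11))/(-44790))/25788 = 49689/8671 + ((sqrt(105 + (-2 + 11))/(-2 + 11))/(-44790))/25788 = 49689*(1/8671) + ((sqrt(105 + 9)/9)*(-1/44790))*(1/25788) = 49689/8671 + ((sqrt(114)/9)*(-1/44790))*(1/25788) = 49689/8671 - sqrt(114)/403110*(1/25788) = 49689/8671 - sqrt(114)/10395400680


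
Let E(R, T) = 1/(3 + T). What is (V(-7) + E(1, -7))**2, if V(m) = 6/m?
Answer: 961/784 ≈ 1.2258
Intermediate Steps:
(V(-7) + E(1, -7))**2 = (6/(-7) + 1/(3 - 7))**2 = (6*(-1/7) + 1/(-4))**2 = (-6/7 - 1/4)**2 = (-31/28)**2 = 961/784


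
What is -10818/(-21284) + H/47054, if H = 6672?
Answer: 162759255/250374334 ≈ 0.65006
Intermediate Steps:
-10818/(-21284) + H/47054 = -10818/(-21284) + 6672/47054 = -10818*(-1/21284) + 6672*(1/47054) = 5409/10642 + 3336/23527 = 162759255/250374334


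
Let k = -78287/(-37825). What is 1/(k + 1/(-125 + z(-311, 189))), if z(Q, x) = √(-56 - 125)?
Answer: 46625977151525/96133801443289 + 1430730625*I*√181/96133801443289 ≈ 0.48501 + 0.00020023*I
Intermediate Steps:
z(Q, x) = I*√181 (z(Q, x) = √(-181) = I*√181)
k = 78287/37825 (k = -78287*(-1/37825) = 78287/37825 ≈ 2.0697)
1/(k + 1/(-125 + z(-311, 189))) = 1/(78287/37825 + 1/(-125 + I*√181))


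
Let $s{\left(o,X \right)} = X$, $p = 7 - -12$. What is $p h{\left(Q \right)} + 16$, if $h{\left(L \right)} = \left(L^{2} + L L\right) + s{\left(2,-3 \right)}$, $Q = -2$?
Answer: $111$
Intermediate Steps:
$p = 19$ ($p = 7 + 12 = 19$)
$h{\left(L \right)} = -3 + 2 L^{2}$ ($h{\left(L \right)} = \left(L^{2} + L L\right) - 3 = \left(L^{2} + L^{2}\right) - 3 = 2 L^{2} - 3 = -3 + 2 L^{2}$)
$p h{\left(Q \right)} + 16 = 19 \left(-3 + 2 \left(-2\right)^{2}\right) + 16 = 19 \left(-3 + 2 \cdot 4\right) + 16 = 19 \left(-3 + 8\right) + 16 = 19 \cdot 5 + 16 = 95 + 16 = 111$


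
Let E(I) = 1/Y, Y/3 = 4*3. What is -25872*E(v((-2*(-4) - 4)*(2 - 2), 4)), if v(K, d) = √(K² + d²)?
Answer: -2156/3 ≈ -718.67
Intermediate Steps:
Y = 36 (Y = 3*(4*3) = 3*12 = 36)
E(I) = 1/36
-25872*E(v((-2*(-4) - 4)*(2 - 2), 4)) = -25872*1/36 = -2156/3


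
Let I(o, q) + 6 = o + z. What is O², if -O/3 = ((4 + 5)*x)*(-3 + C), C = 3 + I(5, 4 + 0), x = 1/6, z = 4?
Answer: 729/4 ≈ 182.25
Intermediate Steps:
x = ⅙ ≈ 0.16667
I(o, q) = -2 + o (I(o, q) = -6 + (o + 4) = -6 + (4 + o) = -2 + o)
C = 6 (C = 3 + (-2 + 5) = 3 + 3 = 6)
O = -27/2 (O = -3*(4 + 5)*(⅙)*(-3 + 6) = -3*9*(⅙)*3 = -9*3/2 = -3*9/2 = -27/2 ≈ -13.500)
O² = (-27/2)² = 729/4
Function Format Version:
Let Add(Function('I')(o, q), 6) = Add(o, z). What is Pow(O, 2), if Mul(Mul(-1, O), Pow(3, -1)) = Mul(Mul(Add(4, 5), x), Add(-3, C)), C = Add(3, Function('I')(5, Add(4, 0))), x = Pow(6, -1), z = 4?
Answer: Rational(729, 4) ≈ 182.25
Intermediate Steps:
x = Rational(1, 6) ≈ 0.16667
Function('I')(o, q) = Add(-2, o) (Function('I')(o, q) = Add(-6, Add(o, 4)) = Add(-6, Add(4, o)) = Add(-2, o))
C = 6 (C = Add(3, Add(-2, 5)) = Add(3, 3) = 6)
O = Rational(-27, 2) (O = Mul(-3, Mul(Mul(Add(4, 5), Rational(1, 6)), Add(-3, 6))) = Mul(-3, Mul(Mul(9, Rational(1, 6)), 3)) = Mul(-3, Mul(Rational(3, 2), 3)) = Mul(-3, Rational(9, 2)) = Rational(-27, 2) ≈ -13.500)
Pow(O, 2) = Pow(Rational(-27, 2), 2) = Rational(729, 4)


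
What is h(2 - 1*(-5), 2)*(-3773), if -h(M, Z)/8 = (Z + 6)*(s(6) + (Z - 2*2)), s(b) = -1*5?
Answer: -1690304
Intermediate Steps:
s(b) = -5
h(M, Z) = -8*(-9 + Z)*(6 + Z) (h(M, Z) = -8*(Z + 6)*(-5 + (Z - 2*2)) = -8*(6 + Z)*(-5 + (Z - 4)) = -8*(6 + Z)*(-5 + (-4 + Z)) = -8*(6 + Z)*(-9 + Z) = -8*(-9 + Z)*(6 + Z))
h(2 - 1*(-5), 2)*(-3773) = (432 - 8*2**2 + 24*2)*(-3773) = (432 - 8*4 + 48)*(-3773) = (432 - 32 + 48)*(-3773) = 448*(-3773) = -1690304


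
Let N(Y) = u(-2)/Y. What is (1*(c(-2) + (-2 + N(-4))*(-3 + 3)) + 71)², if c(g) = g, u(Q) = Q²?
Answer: 4761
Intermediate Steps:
N(Y) = 4/Y (N(Y) = (-2)²/Y = 4/Y)
(1*(c(-2) + (-2 + N(-4))*(-3 + 3)) + 71)² = (1*(-2 + (-2 + 4/(-4))*(-3 + 3)) + 71)² = (1*(-2 + (-2 + 4*(-¼))*0) + 71)² = (1*(-2 + (-2 - 1)*0) + 71)² = (1*(-2 - 3*0) + 71)² = (1*(-2 + 0) + 71)² = (1*(-2) + 71)² = (-2 + 71)² = 69² = 4761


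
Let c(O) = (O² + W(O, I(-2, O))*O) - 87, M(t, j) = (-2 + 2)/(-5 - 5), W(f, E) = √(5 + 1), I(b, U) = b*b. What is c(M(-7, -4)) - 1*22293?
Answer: -22380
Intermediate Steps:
I(b, U) = b²
W(f, E) = √6
M(t, j) = 0 (M(t, j) = 0/(-10) = 0*(-⅒) = 0)
c(O) = -87 + O² + O*√6 (c(O) = (O² + √6*O) - 87 = (O² + O*√6) - 87 = -87 + O² + O*√6)
c(M(-7, -4)) - 1*22293 = (-87 + 0² + 0*√6) - 1*22293 = (-87 + 0 + 0) - 22293 = -87 - 22293 = -22380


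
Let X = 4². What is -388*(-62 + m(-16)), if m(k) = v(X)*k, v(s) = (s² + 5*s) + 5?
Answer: 2140984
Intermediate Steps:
X = 16
v(s) = 5 + s² + 5*s
m(k) = 341*k (m(k) = (5 + 16² + 5*16)*k = (5 + 256 + 80)*k = 341*k)
-388*(-62 + m(-16)) = -388*(-62 + 341*(-16)) = -388*(-62 - 5456) = -388*(-5518) = 2140984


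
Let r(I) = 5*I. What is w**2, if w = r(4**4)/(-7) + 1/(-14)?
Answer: 6558721/196 ≈ 33463.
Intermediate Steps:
w = -2561/14 (w = (5*4**4)/(-7) + 1/(-14) = (5*256)*(-1/7) + 1*(-1/14) = 1280*(-1/7) - 1/14 = -1280/7 - 1/14 = -2561/14 ≈ -182.93)
w**2 = (-2561/14)**2 = 6558721/196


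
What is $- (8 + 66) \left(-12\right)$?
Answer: $888$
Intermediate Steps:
$- (8 + 66) \left(-12\right) = \left(-1\right) 74 \left(-12\right) = \left(-74\right) \left(-12\right) = 888$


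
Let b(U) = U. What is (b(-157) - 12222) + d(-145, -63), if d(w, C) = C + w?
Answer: -12587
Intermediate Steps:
(b(-157) - 12222) + d(-145, -63) = (-157 - 12222) + (-63 - 145) = -12379 - 208 = -12587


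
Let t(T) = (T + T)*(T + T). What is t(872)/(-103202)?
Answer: -1520768/51601 ≈ -29.472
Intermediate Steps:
t(T) = 4*T² (t(T) = (2*T)*(2*T) = 4*T²)
t(872)/(-103202) = (4*872²)/(-103202) = (4*760384)*(-1/103202) = 3041536*(-1/103202) = -1520768/51601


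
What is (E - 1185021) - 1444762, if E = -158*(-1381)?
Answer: -2411585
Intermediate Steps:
E = 218198
(E - 1185021) - 1444762 = (218198 - 1185021) - 1444762 = -966823 - 1444762 = -2411585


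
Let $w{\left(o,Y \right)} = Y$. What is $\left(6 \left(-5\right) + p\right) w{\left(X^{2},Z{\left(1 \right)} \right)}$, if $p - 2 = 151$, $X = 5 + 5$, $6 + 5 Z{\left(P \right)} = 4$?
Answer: $- \frac{246}{5} \approx -49.2$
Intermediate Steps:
$Z{\left(P \right)} = - \frac{2}{5}$ ($Z{\left(P \right)} = - \frac{6}{5} + \frac{1}{5} \cdot 4 = - \frac{6}{5} + \frac{4}{5} = - \frac{2}{5}$)
$X = 10$
$p = 153$ ($p = 2 + 151 = 153$)
$\left(6 \left(-5\right) + p\right) w{\left(X^{2},Z{\left(1 \right)} \right)} = \left(6 \left(-5\right) + 153\right) \left(- \frac{2}{5}\right) = \left(-30 + 153\right) \left(- \frac{2}{5}\right) = 123 \left(- \frac{2}{5}\right) = - \frac{246}{5}$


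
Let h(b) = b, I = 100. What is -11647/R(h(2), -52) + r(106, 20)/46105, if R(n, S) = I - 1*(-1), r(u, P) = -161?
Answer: -537001196/4656605 ≈ -115.32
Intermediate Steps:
R(n, S) = 101 (R(n, S) = 100 - 1*(-1) = 100 + 1 = 101)
-11647/R(h(2), -52) + r(106, 20)/46105 = -11647/101 - 161/46105 = -537001196/4656605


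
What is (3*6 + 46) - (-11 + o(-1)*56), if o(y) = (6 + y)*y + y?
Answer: 411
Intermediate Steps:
o(y) = y + y*(6 + y) (o(y) = y*(6 + y) + y = y + y*(6 + y))
(3*6 + 46) - (-11 + o(-1)*56) = (3*6 + 46) - (-11 - (7 - 1)*56) = (18 + 46) - (-11 - 1*6*56) = 64 - (-11 - 6*56) = 64 - (-11 - 336) = 64 - 1*(-347) = 64 + 347 = 411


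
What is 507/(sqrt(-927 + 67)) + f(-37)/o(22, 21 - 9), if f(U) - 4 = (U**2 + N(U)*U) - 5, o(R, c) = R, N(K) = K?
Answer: 2737/22 - 507*I*sqrt(215)/430 ≈ 124.41 - 17.289*I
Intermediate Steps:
f(U) = -1 + 2*U**2 (f(U) = 4 + ((U**2 + U*U) - 5) = 4 + ((U**2 + U**2) - 5) = 4 + (2*U**2 - 5) = 4 + (-5 + 2*U**2) = -1 + 2*U**2)
507/(sqrt(-927 + 67)) + f(-37)/o(22, 21 - 9) = 507/(sqrt(-927 + 67)) + (-1 + 2*(-37)**2)/22 = 507/(sqrt(-860)) + (-1 + 2*1369)*(1/22) = 507/((2*I*sqrt(215))) + (-1 + 2738)*(1/22) = 507*(-I*sqrt(215)/430) + 2737*(1/22) = -507*I*sqrt(215)/430 + 2737/22 = 2737/22 - 507*I*sqrt(215)/430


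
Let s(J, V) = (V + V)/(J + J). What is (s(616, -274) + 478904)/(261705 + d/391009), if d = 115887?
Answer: 57674724865655/31517370879456 ≈ 1.8299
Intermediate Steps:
s(J, V) = V/J (s(J, V) = (2*V)/((2*J)) = (2*V)*(1/(2*J)) = V/J)
(s(616, -274) + 478904)/(261705 + d/391009) = (-274/616 + 478904)/(261705 + 115887/391009) = (-274*1/616 + 478904)/(261705 + 115887*(1/391009)) = (-137/308 + 478904)/(261705 + 115887/391009) = 147502295/(308*(102329126232/391009)) = (147502295/308)*(391009/102329126232) = 57674724865655/31517370879456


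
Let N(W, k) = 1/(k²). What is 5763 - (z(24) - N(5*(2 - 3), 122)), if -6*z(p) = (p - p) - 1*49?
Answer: 256964821/44652 ≈ 5754.8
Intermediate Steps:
N(W, k) = k⁻²
z(p) = 49/6 (z(p) = -((p - p) - 1*49)/6 = -(0 - 49)/6 = -⅙*(-49) = 49/6)
5763 - (z(24) - N(5*(2 - 3), 122)) = 5763 - (49/6 - 1/122²) = 5763 - (49/6 - 1*1/14884) = 5763 - (49/6 - 1/14884) = 5763 - 1*364655/44652 = 5763 - 364655/44652 = 256964821/44652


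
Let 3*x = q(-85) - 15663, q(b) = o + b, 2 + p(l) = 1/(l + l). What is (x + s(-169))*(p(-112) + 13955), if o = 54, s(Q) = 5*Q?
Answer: -56974210859/672 ≈ -8.4783e+7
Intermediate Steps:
p(l) = -2 + 1/(2*l) (p(l) = -2 + 1/(l + l) = -2 + 1/(2*l))
q(b) = 54 + b
x = -15694/3 (x = ((54 - 85) - 15663)/3 = (-31 - 15663)/3 = (1/3)*(-15694) = -15694/3 ≈ -5231.3)
(x + s(-169))*(p(-112) + 13955) = (-15694/3 + 5*(-169))*((-2 + (1/2)/(-112)) + 13955) = (-15694/3 - 845)*((-2 + (1/2)*(-1/112)) + 13955) = -18229*((-2 - 1/224) + 13955)/3 = -18229*(-449/224 + 13955)/3 = -18229/3*3125471/224 = -56974210859/672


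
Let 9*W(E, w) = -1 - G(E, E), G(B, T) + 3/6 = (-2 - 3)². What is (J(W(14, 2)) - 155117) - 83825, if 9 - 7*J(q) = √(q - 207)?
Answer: -1672585/7 - I*√7554/42 ≈ -2.3894e+5 - 2.0694*I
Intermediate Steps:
G(B, T) = 49/2 (G(B, T) = -½ + (-2 - 3)² = -½ + (-5)² = -½ + 25 = 49/2)
W(E, w) = -17/6 (W(E, w) = (-1 - 1*49/2)/9 = (-1 - 49/2)/9 = (⅑)*(-51/2) = -17/6)
J(q) = 9/7 - √(-207 + q)/7 (J(q) = 9/7 - √(q - 207)/7 = 9/7 - √(-207 + q)/7)
(J(W(14, 2)) - 155117) - 83825 = ((9/7 - √(-207 - 17/6)/7) - 155117) - 83825 = ((9/7 - I*√7554/42) - 155117) - 83825 = (-1085810/7 - I*√7554/42) - 83825 = -1672585/7 - I*√7554/42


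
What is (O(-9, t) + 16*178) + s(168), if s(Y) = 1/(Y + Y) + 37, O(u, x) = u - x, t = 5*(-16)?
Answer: 993217/336 ≈ 2956.0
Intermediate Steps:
t = -80
s(Y) = 37 + 1/(2*Y) (s(Y) = 1/(2*Y) + 37 = 37 + 1/(2*Y))
(O(-9, t) + 16*178) + s(168) = ((-9 - 1*(-80)) + 16*178) + (37 + (½)/168) = ((-9 + 80) + 2848) + (37 + (½)*(1/168)) = (71 + 2848) + (37 + 1/336) = 2919 + 12433/336 = 993217/336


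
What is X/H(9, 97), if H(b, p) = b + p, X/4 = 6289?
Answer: 12578/53 ≈ 237.32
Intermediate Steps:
X = 25156 (X = 4*6289 = 25156)
X/H(9, 97) = 25156/(9 + 97) = 25156/106 = 25156*(1/106) = 12578/53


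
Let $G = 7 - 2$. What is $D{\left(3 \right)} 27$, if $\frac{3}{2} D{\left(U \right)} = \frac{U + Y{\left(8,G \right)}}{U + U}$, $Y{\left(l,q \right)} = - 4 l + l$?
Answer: $-63$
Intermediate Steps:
$G = 5$
$Y{\left(l,q \right)} = - 3 l$
$D{\left(U \right)} = \frac{-24 + U}{3 U}$ ($D{\left(U \right)} = \frac{2 \frac{U - 24}{U + U}}{3} = \frac{2 \frac{U - 24}{2 U}}{3} = \frac{2 \left(-24 + U\right) \frac{1}{2 U}}{3} = \frac{2 \frac{-24 + U}{2 U}}{3} = \frac{-24 + U}{3 U}$)
$D{\left(3 \right)} 27 = \frac{-24 + 3}{3 \cdot 3} \cdot 27 = \frac{1}{3} \cdot \frac{1}{3} \left(-21\right) 27 = \left(- \frac{7}{3}\right) 27 = -63$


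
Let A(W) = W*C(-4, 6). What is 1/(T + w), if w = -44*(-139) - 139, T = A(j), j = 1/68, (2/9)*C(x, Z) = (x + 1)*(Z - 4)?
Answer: 68/406409 ≈ 0.00016732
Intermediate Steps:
C(x, Z) = 9*(1 + x)*(-4 + Z)/2 (C(x, Z) = 9*((x + 1)*(Z - 4))/2 = 9*((1 + x)*(-4 + Z))/2 = 9*(1 + x)*(-4 + Z)/2)
j = 1/68 ≈ 0.014706
A(W) = -27*W (A(W) = W*(-18 - 18*(-4) + (9/2)*6 + (9/2)*6*(-4)) = W*(-18 + 72 + 27 - 108) = W*(-27) = -27*W)
T = -27/68 (T = -27*1/68 = -27/68 ≈ -0.39706)
w = 5977 (w = 6116 - 139 = 5977)
1/(T + w) = 1/(-27/68 + 5977) = 1/(406409/68) = 68/406409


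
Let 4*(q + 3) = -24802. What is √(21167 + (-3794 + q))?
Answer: √44678/2 ≈ 105.69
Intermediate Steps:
q = -12407/2 (q = -3 + (¼)*(-24802) = -3 - 12401/2 = -12407/2 ≈ -6203.5)
√(21167 + (-3794 + q)) = √(21167 + (-3794 - 12407/2)) = √(21167 - 19995/2) = √(22339/2) = √44678/2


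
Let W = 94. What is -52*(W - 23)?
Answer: -3692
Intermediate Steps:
-52*(W - 23) = -52*(94 - 23) = -52*71 = -3692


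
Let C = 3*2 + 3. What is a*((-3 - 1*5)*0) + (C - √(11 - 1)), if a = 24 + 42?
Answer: 9 - √10 ≈ 5.8377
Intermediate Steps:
a = 66
C = 9 (C = 6 + 3 = 9)
a*((-3 - 1*5)*0) + (C - √(11 - 1)) = 66*((-3 - 1*5)*0) + (9 - √(11 - 1)) = 66*((-3 - 5)*0) + (9 - √10) = 66*(-8*0) + (9 - √10) = 66*0 + (9 - √10) = 0 + (9 - √10) = 9 - √10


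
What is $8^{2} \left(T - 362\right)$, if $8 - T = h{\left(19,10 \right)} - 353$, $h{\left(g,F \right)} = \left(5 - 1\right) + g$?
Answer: $-1536$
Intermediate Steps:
$h{\left(g,F \right)} = 4 + g$
$T = 338$ ($T = 8 - \left(\left(4 + 19\right) - 353\right) = 8 - \left(23 - 353\right) = 8 - -330 = 8 + 330 = 338$)
$8^{2} \left(T - 362\right) = 8^{2} \left(338 - 362\right) = 64 \left(338 - 362\right) = 64 \left(-24\right) = -1536$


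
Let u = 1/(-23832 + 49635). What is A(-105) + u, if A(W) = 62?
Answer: 1599787/25803 ≈ 62.000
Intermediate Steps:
u = 1/25803 ≈ 3.8755e-5
A(-105) + u = 62 + 1/25803 = 1599787/25803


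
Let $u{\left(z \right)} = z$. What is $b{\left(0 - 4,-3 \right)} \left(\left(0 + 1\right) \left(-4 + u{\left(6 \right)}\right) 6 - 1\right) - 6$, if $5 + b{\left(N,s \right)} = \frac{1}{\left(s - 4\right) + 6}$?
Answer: $-72$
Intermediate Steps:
$b{\left(N,s \right)} = -5 + \frac{1}{2 + s}$ ($b{\left(N,s \right)} = -5 + \frac{1}{\left(s - 4\right) + 6} = -5 + \frac{1}{\left(-4 + s\right) + 6} = -5 + \frac{1}{2 + s}$)
$b{\left(0 - 4,-3 \right)} \left(\left(0 + 1\right) \left(-4 + u{\left(6 \right)}\right) 6 - 1\right) - 6 = \frac{-9 - -15}{2 - 3} \left(\left(0 + 1\right) \left(-4 + 6\right) 6 - 1\right) - 6 = \frac{-9 + 15}{-1} \left(1 \cdot 2 \cdot 6 - 1\right) - 6 = \left(-1\right) 6 \left(2 \cdot 6 - 1\right) - 6 = - 6 \left(12 - 1\right) - 6 = \left(-6\right) 11 - 6 = -66 - 6 = -72$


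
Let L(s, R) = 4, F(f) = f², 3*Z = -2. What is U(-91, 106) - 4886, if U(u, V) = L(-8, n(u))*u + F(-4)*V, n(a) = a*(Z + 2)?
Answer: -3554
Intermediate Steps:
Z = -⅔ (Z = (⅓)*(-2) = -⅔ ≈ -0.66667)
n(a) = 4*a/3 (n(a) = a*(-⅔ + 2) = a*(4/3) = 4*a/3)
U(u, V) = 4*u + 16*V (U(u, V) = 4*u + (-4)²*V = 4*u + 16*V)
U(-91, 106) - 4886 = (4*(-91) + 16*106) - 4886 = (-364 + 1696) - 4886 = 1332 - 4886 = -3554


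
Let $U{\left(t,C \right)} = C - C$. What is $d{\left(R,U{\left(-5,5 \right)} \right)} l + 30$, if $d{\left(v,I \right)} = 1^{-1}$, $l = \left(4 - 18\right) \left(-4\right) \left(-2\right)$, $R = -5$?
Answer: $-82$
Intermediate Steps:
$U{\left(t,C \right)} = 0$
$l = -112$ ($l = \left(4 - 18\right) \left(-4\right) \left(-2\right) = \left(-14\right) \left(-4\right) \left(-2\right) = 56 \left(-2\right) = -112$)
$d{\left(v,I \right)} = 1$
$d{\left(R,U{\left(-5,5 \right)} \right)} l + 30 = 1 \left(-112\right) + 30 = -112 + 30 = -82$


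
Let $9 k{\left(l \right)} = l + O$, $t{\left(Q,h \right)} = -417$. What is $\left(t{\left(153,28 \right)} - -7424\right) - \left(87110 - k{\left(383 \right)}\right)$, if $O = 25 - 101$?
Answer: $- \frac{720620}{9} \approx -80069.0$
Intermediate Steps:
$O = -76$
$k{\left(l \right)} = - \frac{76}{9} + \frac{l}{9}$ ($k{\left(l \right)} = \frac{l - 76}{9} = \frac{-76 + l}{9} = - \frac{76}{9} + \frac{l}{9}$)
$\left(t{\left(153,28 \right)} - -7424\right) - \left(87110 - k{\left(383 \right)}\right) = \left(-417 - -7424\right) - \left(87110 - \left(- \frac{76}{9} + \frac{1}{9} \cdot 383\right)\right) = \left(-417 + 7424\right) - \left(87110 - \left(- \frac{76}{9} + \frac{383}{9}\right)\right) = 7007 - \left(87110 - \frac{307}{9}\right) = 7007 - \frac{783683}{9} = - \frac{720620}{9}$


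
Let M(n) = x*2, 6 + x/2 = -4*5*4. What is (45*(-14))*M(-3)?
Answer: 216720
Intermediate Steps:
x = -172 (x = -12 + 2*(-4*5*4) = -12 + 2*(-20*4) = -12 + 2*(-80) = -12 - 160 = -172)
M(n) = -344 (M(n) = -172*2 = -344)
(45*(-14))*M(-3) = (45*(-14))*(-344) = -630*(-344) = 216720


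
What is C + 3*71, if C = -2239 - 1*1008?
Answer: -3034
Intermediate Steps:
C = -3247 (C = -2239 - 1008 = -3247)
C + 3*71 = -3247 + 3*71 = -3247 + 213 = -3034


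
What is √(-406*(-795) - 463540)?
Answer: I*√140770 ≈ 375.19*I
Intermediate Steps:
√(-406*(-795) - 463540) = √(322770 - 463540) = √(-140770) = I*√140770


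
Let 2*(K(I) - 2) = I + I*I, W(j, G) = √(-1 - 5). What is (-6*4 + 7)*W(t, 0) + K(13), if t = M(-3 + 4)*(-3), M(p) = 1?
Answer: 93 - 17*I*√6 ≈ 93.0 - 41.641*I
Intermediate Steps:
t = -3 (t = 1*(-3) = -3)
W(j, G) = I*√6 (W(j, G) = √(-6) = I*√6)
K(I) = 2 + I/2 + I²/2 (K(I) = 2 + (I + I*I)/2 = 2 + (I + I²)/2 = 2 + (I/2 + I²/2) = 2 + I/2 + I²/2)
(-6*4 + 7)*W(t, 0) + K(13) = (-6*4 + 7)*(I*√6) + (2 + (½)*13 + (½)*13²) = (-24 + 7)*(I*√6) + (2 + 13/2 + (½)*169) = -17*I*√6 + (2 + 13/2 + 169/2) = -17*I*√6 + 93 = 93 - 17*I*√6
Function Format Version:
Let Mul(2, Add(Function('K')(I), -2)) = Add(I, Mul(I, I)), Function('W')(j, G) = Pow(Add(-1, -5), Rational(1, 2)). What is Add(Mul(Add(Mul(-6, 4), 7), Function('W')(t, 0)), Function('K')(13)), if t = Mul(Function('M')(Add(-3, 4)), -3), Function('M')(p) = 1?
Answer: Add(93, Mul(-17, I, Pow(6, Rational(1, 2)))) ≈ Add(93.000, Mul(-41.641, I))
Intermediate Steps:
t = -3 (t = Mul(1, -3) = -3)
Function('W')(j, G) = Mul(I, Pow(6, Rational(1, 2))) (Function('W')(j, G) = Pow(-6, Rational(1, 2)) = Mul(I, Pow(6, Rational(1, 2))))
Function('K')(I) = Add(2, Mul(Rational(1, 2), I), Mul(Rational(1, 2), Pow(I, 2))) (Function('K')(I) = Add(2, Mul(Rational(1, 2), Add(I, Mul(I, I)))) = Add(2, Mul(Rational(1, 2), Add(I, Pow(I, 2)))) = Add(2, Add(Mul(Rational(1, 2), I), Mul(Rational(1, 2), Pow(I, 2)))) = Add(2, Mul(Rational(1, 2), I), Mul(Rational(1, 2), Pow(I, 2))))
Add(Mul(Add(Mul(-6, 4), 7), Function('W')(t, 0)), Function('K')(13)) = Add(Mul(Add(Mul(-6, 4), 7), Mul(I, Pow(6, Rational(1, 2)))), Add(2, Mul(Rational(1, 2), 13), Mul(Rational(1, 2), Pow(13, 2)))) = Add(Mul(Add(-24, 7), Mul(I, Pow(6, Rational(1, 2)))), Add(2, Rational(13, 2), Mul(Rational(1, 2), 169))) = Add(Mul(-17, Mul(I, Pow(6, Rational(1, 2)))), Add(2, Rational(13, 2), Rational(169, 2))) = Add(Mul(-17, I, Pow(6, Rational(1, 2))), 93) = Add(93, Mul(-17, I, Pow(6, Rational(1, 2))))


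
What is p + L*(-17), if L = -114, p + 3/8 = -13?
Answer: 15397/8 ≈ 1924.6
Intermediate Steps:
p = -107/8 (p = -3/8 - 13 = -107/8 ≈ -13.375)
p + L*(-17) = -107/8 - 114*(-17) = -107/8 + 1938 = 15397/8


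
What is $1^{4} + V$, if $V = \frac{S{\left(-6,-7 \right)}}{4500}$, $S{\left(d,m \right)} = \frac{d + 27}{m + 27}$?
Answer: $\frac{30007}{30000} \approx 1.0002$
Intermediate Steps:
$S{\left(d,m \right)} = \frac{27 + d}{27 + m}$
$V = \frac{7}{30000}$ ($V = \frac{\frac{1}{27 - 7} \left(27 - 6\right)}{4500} = \frac{1}{20} \cdot 21 \cdot \frac{1}{4500} = \frac{21}{20} \cdot \frac{1}{4500} = \frac{7}{30000} \approx 0.00023333$)
$1^{4} + V = 1^{4} + \frac{7}{30000} = 1 + \frac{7}{30000} = \frac{30007}{30000}$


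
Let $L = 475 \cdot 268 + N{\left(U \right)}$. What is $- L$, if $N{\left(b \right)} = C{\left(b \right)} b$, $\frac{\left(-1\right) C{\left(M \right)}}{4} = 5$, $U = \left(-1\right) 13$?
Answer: $-127560$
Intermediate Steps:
$U = -13$
$C{\left(M \right)} = -20$ ($C{\left(M \right)} = \left(-4\right) 5 = -20$)
$N{\left(b \right)} = - 20 b$
$L = 127560$ ($L = 475 \cdot 268 - -260 = 127300 + 260 = 127560$)
$- L = \left(-1\right) 127560 = -127560$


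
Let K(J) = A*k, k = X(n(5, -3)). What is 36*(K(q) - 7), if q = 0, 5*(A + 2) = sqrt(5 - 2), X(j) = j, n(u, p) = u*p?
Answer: 828 - 108*sqrt(3) ≈ 640.94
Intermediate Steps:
n(u, p) = p*u
k = -15 (k = -3*5 = -15)
A = -2 + sqrt(3)/5 (A = -2 + sqrt(5 - 2)/5 = -2 + sqrt(3)/5 ≈ -1.6536)
K(J) = 30 - 3*sqrt(3) (K(J) = (-2 + sqrt(3)/5)*(-15) = 30 - 3*sqrt(3))
36*(K(q) - 7) = 36*((30 - 3*sqrt(3)) - 7) = 36*(23 - 3*sqrt(3)) = 828 - 108*sqrt(3)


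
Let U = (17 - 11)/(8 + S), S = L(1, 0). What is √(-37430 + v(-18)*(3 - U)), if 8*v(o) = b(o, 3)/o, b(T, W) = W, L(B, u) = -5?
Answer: I*√5389923/12 ≈ 193.47*I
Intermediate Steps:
S = -5
U = 2 (U = (17 - 11)/(8 - 5) = 6/3 = 6*(⅓) = 2)
v(o) = 3/(8*o) (v(o) = (3/o)/8 = 3/(8*o))
√(-37430 + v(-18)*(3 - U)) = √(-37430 + ((3/8)/(-18))*(3 - 1*2)) = √(-37430 + ((3/8)*(-1/18))*(3 - 2)) = √(-37430 - 1/48*1) = √(-37430 - 1/48) = √(-1796641/48) = I*√5389923/12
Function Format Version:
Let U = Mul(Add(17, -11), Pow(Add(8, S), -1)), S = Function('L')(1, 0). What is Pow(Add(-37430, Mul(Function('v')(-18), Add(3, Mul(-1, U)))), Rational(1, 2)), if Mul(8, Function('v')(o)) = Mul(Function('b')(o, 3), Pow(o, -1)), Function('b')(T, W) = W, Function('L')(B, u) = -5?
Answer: Mul(Rational(1, 12), I, Pow(5389923, Rational(1, 2))) ≈ Mul(193.47, I)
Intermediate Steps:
S = -5
U = 2 (U = Mul(Add(17, -11), Pow(Add(8, -5), -1)) = Mul(6, Pow(3, -1)) = Mul(6, Rational(1, 3)) = 2)
Function('v')(o) = Mul(Rational(3, 8), Pow(o, -1)) (Function('v')(o) = Mul(Rational(1, 8), Mul(3, Pow(o, -1))) = Mul(Rational(3, 8), Pow(o, -1)))
Pow(Add(-37430, Mul(Function('v')(-18), Add(3, Mul(-1, U)))), Rational(1, 2)) = Pow(Add(-37430, Mul(Mul(Rational(3, 8), Pow(-18, -1)), Add(3, Mul(-1, 2)))), Rational(1, 2)) = Pow(Add(-37430, Mul(Mul(Rational(3, 8), Rational(-1, 18)), Add(3, -2))), Rational(1, 2)) = Pow(Add(-37430, Mul(Rational(-1, 48), 1)), Rational(1, 2)) = Pow(Add(-37430, Rational(-1, 48)), Rational(1, 2)) = Pow(Rational(-1796641, 48), Rational(1, 2)) = Mul(Rational(1, 12), I, Pow(5389923, Rational(1, 2)))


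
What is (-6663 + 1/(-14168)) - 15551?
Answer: -314727953/14168 ≈ -22214.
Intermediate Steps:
(-6663 + 1/(-14168)) - 15551 = (-6663 - 1/14168) - 15551 = -94401385/14168 - 15551 = -314727953/14168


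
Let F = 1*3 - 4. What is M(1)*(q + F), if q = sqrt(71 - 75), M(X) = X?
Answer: -1 + 2*I ≈ -1.0 + 2.0*I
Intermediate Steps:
q = 2*I (q = sqrt(-4) = 2*I ≈ 2.0*I)
F = -1 (F = 3 - 4 = -1)
M(1)*(q + F) = 1*(2*I - 1) = 1*(-1 + 2*I) = -1 + 2*I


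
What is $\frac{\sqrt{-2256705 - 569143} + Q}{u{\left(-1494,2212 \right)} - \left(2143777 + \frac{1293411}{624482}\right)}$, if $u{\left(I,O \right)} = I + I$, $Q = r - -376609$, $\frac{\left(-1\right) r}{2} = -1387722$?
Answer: $- \frac{1968400361546}{1340617394141} - \frac{1248964 i \sqrt{706462}}{1340617394141} \approx -1.4683 - 0.00078305 i$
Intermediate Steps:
$r = 2775444$ ($r = \left(-2\right) \left(-1387722\right) = 2775444$)
$Q = 3152053$ ($Q = 2775444 - -376609 = 2775444 + 376609 = 3152053$)
$u{\left(I,O \right)} = 2 I$
$\frac{\sqrt{-2256705 - 569143} + Q}{u{\left(-1494,2212 \right)} - \left(2143777 + \frac{1293411}{624482}\right)} = \frac{\sqrt{-2256705 - 569143} + 3152053}{2 \left(-1494\right) - \left(2143777 + \frac{1293411}{624482}\right)} = \frac{\sqrt{-2825848} + 3152053}{-2988 - \frac{1338751441925}{624482}} = \frac{2 i \sqrt{706462} + 3152053}{-2988 - \frac{1338751441925}{624482}} = \frac{3152053 + 2 i \sqrt{706462}}{-2988 - \frac{1338751441925}{624482}} = \frac{3152053 + 2 i \sqrt{706462}}{- \frac{1340617394141}{624482}} = \left(3152053 + 2 i \sqrt{706462}\right) \left(- \frac{624482}{1340617394141}\right) = - \frac{1968400361546}{1340617394141} - \frac{1248964 i \sqrt{706462}}{1340617394141}$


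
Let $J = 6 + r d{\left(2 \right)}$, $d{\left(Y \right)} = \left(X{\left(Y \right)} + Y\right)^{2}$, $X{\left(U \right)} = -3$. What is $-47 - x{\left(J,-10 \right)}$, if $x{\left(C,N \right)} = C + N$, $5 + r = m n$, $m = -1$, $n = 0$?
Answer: $-38$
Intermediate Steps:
$d{\left(Y \right)} = \left(-3 + Y\right)^{2}$
$r = -5$ ($r = -5 - 0 = -5 + 0 = -5$)
$J = 1$ ($J = 6 - 5 \left(-3 + 2\right)^{2} = 6 - 5 \left(-1\right)^{2} = 6 - 5 = 1$)
$-47 - x{\left(J,-10 \right)} = -47 - \left(1 - 10\right) = -47 - -9 = -47 + 9 = -38$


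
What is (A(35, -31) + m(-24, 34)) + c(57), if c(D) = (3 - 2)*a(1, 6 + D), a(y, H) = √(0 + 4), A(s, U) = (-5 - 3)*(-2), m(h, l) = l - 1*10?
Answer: 42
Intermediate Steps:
m(h, l) = -10 + l (m(h, l) = l - 10 = -10 + l)
A(s, U) = 16 (A(s, U) = -8*(-2) = 16)
a(y, H) = 2 (a(y, H) = √4 = 2)
c(D) = 2 (c(D) = (3 - 2)*2 = 1*2 = 2)
(A(35, -31) + m(-24, 34)) + c(57) = (16 + (-10 + 34)) + 2 = (16 + 24) + 2 = 40 + 2 = 42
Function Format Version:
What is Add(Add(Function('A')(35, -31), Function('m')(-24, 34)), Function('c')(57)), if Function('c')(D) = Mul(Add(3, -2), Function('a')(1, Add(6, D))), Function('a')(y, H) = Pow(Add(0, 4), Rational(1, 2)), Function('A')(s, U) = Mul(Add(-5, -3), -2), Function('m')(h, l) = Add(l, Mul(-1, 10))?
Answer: 42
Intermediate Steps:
Function('m')(h, l) = Add(-10, l) (Function('m')(h, l) = Add(l, -10) = Add(-10, l))
Function('A')(s, U) = 16 (Function('A')(s, U) = Mul(-8, -2) = 16)
Function('a')(y, H) = 2 (Function('a')(y, H) = Pow(4, Rational(1, 2)) = 2)
Function('c')(D) = 2 (Function('c')(D) = Mul(Add(3, -2), 2) = Mul(1, 2) = 2)
Add(Add(Function('A')(35, -31), Function('m')(-24, 34)), Function('c')(57)) = Add(Add(16, Add(-10, 34)), 2) = Add(Add(16, 24), 2) = Add(40, 2) = 42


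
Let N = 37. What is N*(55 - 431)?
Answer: -13912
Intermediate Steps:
N*(55 - 431) = 37*(55 - 431) = 37*(-376) = -13912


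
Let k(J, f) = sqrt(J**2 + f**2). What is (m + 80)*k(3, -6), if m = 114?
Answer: 582*sqrt(5) ≈ 1301.4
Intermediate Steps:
(m + 80)*k(3, -6) = (114 + 80)*sqrt(3**2 + (-6)**2) = 194*sqrt(9 + 36) = 194*sqrt(45) = 194*(3*sqrt(5)) = 582*sqrt(5)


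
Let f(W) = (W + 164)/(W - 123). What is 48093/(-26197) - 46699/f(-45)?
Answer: 4417053/67 ≈ 65926.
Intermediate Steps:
f(W) = (164 + W)/(-123 + W)
48093/(-26197) - 46699/f(-45) = 48093/(-26197) - 46699*(-123 - 45)/(164 - 45) = 48093*(-1/26197) - 46699/(119/(-168)) = -123/67 - 46699/((-1/168*119)) = -123/67 - 46699/(-17/24) = -123/67 - 46699*(-24/17) = -123/67 + 65928 = 4417053/67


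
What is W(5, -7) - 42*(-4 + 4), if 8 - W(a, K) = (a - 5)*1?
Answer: 8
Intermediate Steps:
W(a, K) = 13 - a (W(a, K) = 8 - (a - 5) = 8 - (-5 + a) = 8 + (5 - a) = 13 - a)
W(5, -7) - 42*(-4 + 4) = (13 - 1*5) - 42*(-4 + 4) = (13 - 5) - 42*0 = 8 + 0 = 8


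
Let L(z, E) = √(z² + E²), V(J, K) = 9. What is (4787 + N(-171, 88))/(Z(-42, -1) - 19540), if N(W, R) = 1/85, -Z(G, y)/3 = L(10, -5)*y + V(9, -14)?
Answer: -117084324/478582955 - 305172*√5/1627182047 ≈ -0.24507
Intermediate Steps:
L(z, E) = √(E² + z²)
Z(G, y) = -27 - 15*y*√5 (Z(G, y) = -3*(√((-5)² + 10²)*y + 9) = -3*(√(25 + 100)*y + 9) = -3*(√125*y + 9) = -3*((5*√5)*y + 9) = -3*(5*y*√5 + 9) = -3*(9 + 5*y*√5) = -27 - 15*y*√5)
N(W, R) = 1/85
(4787 + N(-171, 88))/(Z(-42, -1) - 19540) = (4787 + 1/85)/((-27 - 15*(-1)*√5) - 19540) = 406896/(85*((-27 + 15*√5) - 19540)) = 406896/(85*(-19567 + 15*√5))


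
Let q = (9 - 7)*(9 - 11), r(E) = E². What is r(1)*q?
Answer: -4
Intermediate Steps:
q = -4 (q = 2*(-2) = -4)
r(1)*q = 1²*(-4) = 1*(-4) = -4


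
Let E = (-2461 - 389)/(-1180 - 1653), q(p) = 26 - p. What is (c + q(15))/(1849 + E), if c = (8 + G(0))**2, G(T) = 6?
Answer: 586431/5241067 ≈ 0.11189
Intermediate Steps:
c = 196 (c = (8 + 6)**2 = 14**2 = 196)
E = 2850/2833 (E = -2850/(-2833) = -2850*(-1/2833) = 2850/2833 ≈ 1.0060)
(c + q(15))/(1849 + E) = (196 + (26 - 1*15))/(1849 + 2850/2833) = (196 + (26 - 15))/(5241067/2833) = (196 + 11)*(2833/5241067) = 207*(2833/5241067) = 586431/5241067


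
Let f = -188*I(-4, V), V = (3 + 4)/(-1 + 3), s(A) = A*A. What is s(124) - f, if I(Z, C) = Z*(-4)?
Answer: 18384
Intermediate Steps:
s(A) = A²
V = 7/2 ≈ 3.5000
I(Z, C) = -4*Z
f = -3008 (f = -(-752)*(-4) = -188*16 = -3008)
s(124) - f = 124² - 1*(-3008) = 15376 + 3008 = 18384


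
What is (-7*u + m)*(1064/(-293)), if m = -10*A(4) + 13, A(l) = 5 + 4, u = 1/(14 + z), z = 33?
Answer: 3858064/13771 ≈ 280.16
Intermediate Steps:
u = 1/47 (u = 1/(14 + 33) = 1/47 ≈ 0.021277)
A(l) = 9
m = -77 (m = -10*9 + 13 = -90 + 13 = -77)
(-7*u + m)*(1064/(-293)) = (-7*1/47 - 77)*(1064/(-293)) = (-7/47 - 77)*(1064*(-1/293)) = -3626/47*(-1064/293) = 3858064/13771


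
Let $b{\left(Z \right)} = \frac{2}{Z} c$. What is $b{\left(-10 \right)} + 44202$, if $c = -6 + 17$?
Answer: $\frac{220999}{5} \approx 44200.0$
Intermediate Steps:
$c = 11$
$b{\left(Z \right)} = \frac{22}{Z}$ ($b{\left(Z \right)} = \frac{2}{Z} 11 = \frac{22}{Z}$)
$b{\left(-10 \right)} + 44202 = \frac{22}{-10} + 44202 = 22 \left(- \frac{1}{10}\right) + 44202 = - \frac{11}{5} + 44202 = \frac{220999}{5}$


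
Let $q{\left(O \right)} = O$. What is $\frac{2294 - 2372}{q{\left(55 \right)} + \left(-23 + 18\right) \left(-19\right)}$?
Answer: $- \frac{13}{25} \approx -0.52$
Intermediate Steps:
$\frac{2294 - 2372}{q{\left(55 \right)} + \left(-23 + 18\right) \left(-19\right)} = \frac{2294 - 2372}{55 + \left(-23 + 18\right) \left(-19\right)} = - \frac{78}{55 - -95} = - \frac{78}{55 + 95} = - \frac{78}{150} = \left(-78\right) \frac{1}{150} = - \frac{13}{25}$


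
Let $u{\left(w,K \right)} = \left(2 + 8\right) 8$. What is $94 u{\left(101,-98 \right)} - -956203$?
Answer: $963723$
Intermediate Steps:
$u{\left(w,K \right)} = 80$ ($u{\left(w,K \right)} = 10 \cdot 8 = 80$)
$94 u{\left(101,-98 \right)} - -956203 = 94 \cdot 80 - -956203 = 7520 + 956203 = 963723$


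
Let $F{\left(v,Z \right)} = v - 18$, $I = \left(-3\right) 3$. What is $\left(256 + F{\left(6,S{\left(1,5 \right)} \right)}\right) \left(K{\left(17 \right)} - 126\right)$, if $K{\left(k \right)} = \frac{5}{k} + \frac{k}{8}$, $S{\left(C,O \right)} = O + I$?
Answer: $- \frac{1025227}{34} \approx -30154.0$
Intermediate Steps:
$I = -9$
$S{\left(C,O \right)} = -9 + O$ ($S{\left(C,O \right)} = O - 9 = -9 + O$)
$F{\left(v,Z \right)} = -18 + v$
$K{\left(k \right)} = \frac{5}{k} + \frac{k}{8}$ ($K{\left(k \right)} = \frac{5}{k} + k \frac{1}{8} = \frac{5}{k} + \frac{k}{8}$)
$\left(256 + F{\left(6,S{\left(1,5 \right)} \right)}\right) \left(K{\left(17 \right)} - 126\right) = \left(256 + \left(-18 + 6\right)\right) \left(\left(\frac{5}{17} + \frac{1}{8} \cdot 17\right) - 126\right) = \left(256 - 12\right) \left(\left(5 \cdot \frac{1}{17} + \frac{17}{8}\right) - 126\right) = 244 \left(\left(\frac{5}{17} + \frac{17}{8}\right) - 126\right) = 244 \left(\frac{329}{136} - 126\right) = 244 \left(- \frac{16807}{136}\right) = - \frac{1025227}{34}$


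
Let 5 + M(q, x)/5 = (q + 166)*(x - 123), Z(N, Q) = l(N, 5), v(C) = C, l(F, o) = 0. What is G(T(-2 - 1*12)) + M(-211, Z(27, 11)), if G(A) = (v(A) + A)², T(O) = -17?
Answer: 28806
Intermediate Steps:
Z(N, Q) = 0
G(A) = 4*A² (G(A) = (A + A)² = (2*A)² = 4*A²)
M(q, x) = -25 + 5*(-123 + x)*(166 + q) (M(q, x) = -25 + 5*((q + 166)*(x - 123)) = -25 + 5*((166 + q)*(-123 + x)) = -25 + 5*((-123 + x)*(166 + q)) = -25 + 5*(-123 + x)*(166 + q))
G(T(-2 - 1*12)) + M(-211, Z(27, 11)) = 4*(-17)² + (-102115 - 615*(-211) + 830*0 + 5*(-211)*0) = 4*289 + (-102115 + 129765 + 0 + 0) = 1156 + 27650 = 28806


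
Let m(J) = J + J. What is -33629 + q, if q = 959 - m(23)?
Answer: -32716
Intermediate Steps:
m(J) = 2*J
q = 913 (q = 959 - 2*23 = 959 - 1*46 = 959 - 46 = 913)
-33629 + q = -33629 + 913 = -32716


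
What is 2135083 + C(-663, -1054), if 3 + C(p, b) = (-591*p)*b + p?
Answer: -410857565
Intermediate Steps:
C(p, b) = -3 + p - 591*b*p (C(p, b) = -3 + ((-591*p)*b + p) = -3 + (-591*b*p + p) = -3 + (p - 591*b*p) = -3 + p - 591*b*p)
2135083 + C(-663, -1054) = 2135083 + (-3 - 663 - 591*(-1054)*(-663)) = 2135083 + (-3 - 663 - 412991982) = 2135083 - 412992648 = -410857565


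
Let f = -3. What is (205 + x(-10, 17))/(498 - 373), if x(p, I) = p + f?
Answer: 192/125 ≈ 1.5360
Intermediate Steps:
x(p, I) = -3 + p (x(p, I) = p - 3 = -3 + p)
(205 + x(-10, 17))/(498 - 373) = (205 + (-3 - 10))/(498 - 373) = (205 - 13)/125 = 192*(1/125) = 192/125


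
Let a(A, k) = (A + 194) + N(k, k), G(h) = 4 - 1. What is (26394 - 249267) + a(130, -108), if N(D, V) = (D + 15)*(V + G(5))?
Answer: -212784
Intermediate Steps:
G(h) = 3
N(D, V) = (3 + V)*(15 + D) (N(D, V) = (D + 15)*(V + 3) = (15 + D)*(3 + V) = (3 + V)*(15 + D))
a(A, k) = 239 + A + k² + 18*k (a(A, k) = (A + 194) + (45 + 3*k + 15*k + k*k) = (194 + A) + (45 + 3*k + 15*k + k²) = (194 + A) + (45 + k² + 18*k) = 239 + A + k² + 18*k)
(26394 - 249267) + a(130, -108) = (26394 - 249267) + (239 + 130 + (-108)² + 18*(-108)) = -222873 + (239 + 130 + 11664 - 1944) = -222873 + 10089 = -212784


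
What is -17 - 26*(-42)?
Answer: 1075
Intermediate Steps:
-17 - 26*(-42) = -17 + 1092 = 1075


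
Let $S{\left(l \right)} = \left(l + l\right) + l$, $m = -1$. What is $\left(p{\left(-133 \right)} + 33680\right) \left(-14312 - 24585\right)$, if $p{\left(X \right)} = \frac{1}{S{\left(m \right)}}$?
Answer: $- \frac{3930113983}{3} \approx -1.31 \cdot 10^{9}$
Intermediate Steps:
$S{\left(l \right)} = 3 l$ ($S{\left(l \right)} = 2 l + l = 3 l$)
$p{\left(X \right)} = - \frac{1}{3}$ ($p{\left(X \right)} = \frac{1}{3 \left(-1\right)} = \frac{1}{-3} = - \frac{1}{3}$)
$\left(p{\left(-133 \right)} + 33680\right) \left(-14312 - 24585\right) = \left(- \frac{1}{3} + 33680\right) \left(-14312 - 24585\right) = \frac{101039 \left(-14312 - 24585\right)}{3} = \frac{101039}{3} \left(-38897\right) = - \frac{3930113983}{3}$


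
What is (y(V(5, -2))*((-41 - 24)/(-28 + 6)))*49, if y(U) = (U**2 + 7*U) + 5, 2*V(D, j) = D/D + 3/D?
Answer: 178997/110 ≈ 1627.2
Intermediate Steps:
V(D, j) = 1/2 + 3/(2*D) (V(D, j) = (D/D + 3/D)/2 = (1 + 3/D)/2 = 1/2 + 3/(2*D))
y(U) = 5 + U**2 + 7*U
(y(V(5, -2))*((-41 - 24)/(-28 + 6)))*49 = ((5 + ((1/2)*(3 + 5)/5)**2 + 7*((1/2)*(3 + 5)/5))*((-41 - 24)/(-28 + 6)))*49 = ((5 + ((1/2)*(1/5)*8)**2 + 7*((1/2)*(1/5)*8))*(-65/(-22)))*49 = ((5 + (4/5)**2 + 7*(4/5))*(-65*(-1/22)))*49 = ((5 + 16/25 + 28/5)*(65/22))*49 = ((281/25)*(65/22))*49 = (3653/110)*49 = 178997/110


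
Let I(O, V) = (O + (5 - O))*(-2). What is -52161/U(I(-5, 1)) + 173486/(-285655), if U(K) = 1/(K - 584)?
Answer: 8850629796784/285655 ≈ 3.0984e+7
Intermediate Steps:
I(O, V) = -10 (I(O, V) = 5*(-2) = -10)
U(K) = 1/(-584 + K)
-52161/U(I(-5, 1)) + 173486/(-285655) = -52161/(1/(-584 - 10)) + 173486/(-285655) = -52161/(1/(-594)) + 173486*(-1/285655) = -52161/(-1/594) - 173486/285655 = -52161*(-594) - 173486/285655 = 30983634 - 173486/285655 = 8850629796784/285655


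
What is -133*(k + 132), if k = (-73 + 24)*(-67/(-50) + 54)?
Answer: 17154739/50 ≈ 3.4310e+5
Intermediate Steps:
k = -135583/50 (k = -49*(-67*(-1/50) + 54) = -49*(67/50 + 54) = -49*2767/50 = -135583/50 ≈ -2711.7)
-133*(k + 132) = -133*(-135583/50 + 132) = -133*(-128983/50) = 17154739/50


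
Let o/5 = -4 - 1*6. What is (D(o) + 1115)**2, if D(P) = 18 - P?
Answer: 1399489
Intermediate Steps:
o = -50 (o = 5*(-4 - 1*6) = 5*(-4 - 6) = 5*(-10) = -50)
(D(o) + 1115)**2 = ((18 - 1*(-50)) + 1115)**2 = ((18 + 50) + 1115)**2 = (68 + 1115)**2 = 1183**2 = 1399489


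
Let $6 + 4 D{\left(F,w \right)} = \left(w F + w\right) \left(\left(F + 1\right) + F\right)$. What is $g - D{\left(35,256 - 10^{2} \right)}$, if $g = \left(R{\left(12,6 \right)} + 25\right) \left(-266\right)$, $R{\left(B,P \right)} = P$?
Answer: $- \frac{215857}{2} \approx -1.0793 \cdot 10^{5}$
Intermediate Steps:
$g = -8246$ ($g = \left(6 + 25\right) \left(-266\right) = 31 \left(-266\right) = -8246$)
$D{\left(F,w \right)} = - \frac{3}{2} + \frac{\left(1 + 2 F\right) \left(w + F w\right)}{4}$ ($D{\left(F,w \right)} = - \frac{3}{2} + \frac{\left(w F + w\right) \left(\left(F + 1\right) + F\right)}{4} = - \frac{3}{2} + \frac{\left(F w + w\right) \left(\left(1 + F\right) + F\right)}{4} = - \frac{3}{2} + \frac{\left(w + F w\right) \left(1 + 2 F\right)}{4} = - \frac{3}{2} + \frac{\left(1 + 2 F\right) \left(w + F w\right)}{4}$)
$g - D{\left(35,256 - 10^{2} \right)} = -8246 - \left(- \frac{3}{2} + \frac{256 - 10^{2}}{4} + \frac{\left(256 - 10^{2}\right) 35^{2}}{2} + \frac{3}{4} \cdot 35 \left(256 - 10^{2}\right)\right) = -8246 - \left(- \frac{3}{2} + \frac{256 - 100}{4} + \frac{1}{2} \left(256 - 100\right) 1225 + \frac{3}{4} \cdot 35 \left(256 - 100\right)\right) = -8246 - \left(- \frac{3}{2} + \frac{1}{4} \cdot 156 + \frac{1}{2} \cdot 156 \cdot 1225 + \frac{3}{4} \cdot 35 \cdot 156\right) = -8246 - \left(- \frac{3}{2} + 39 + 95550 + 4095\right) = -8246 - \frac{199365}{2} = - \frac{215857}{2}$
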